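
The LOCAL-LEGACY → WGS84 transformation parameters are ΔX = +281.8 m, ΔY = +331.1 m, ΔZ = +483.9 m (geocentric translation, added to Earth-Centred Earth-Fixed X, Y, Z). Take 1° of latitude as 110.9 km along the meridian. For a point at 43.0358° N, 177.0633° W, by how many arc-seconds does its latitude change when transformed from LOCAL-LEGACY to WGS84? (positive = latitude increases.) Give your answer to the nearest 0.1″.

Δφ = 18.1″

sin φ = 0.682455, cos φ = 0.730927, sin λ = -0.051233, cos λ = -0.998687.
North component: ΔN = −sin φ cos λ·ΔX − sin φ sin λ·ΔY + cos φ·ΔZ = −(0.682455)(-0.998687)(281.8) − (0.682455)(-0.051233)(331.1) + (0.730927)(483.9) = 557.34 m.
1° of latitude spans 110900 m, so Δφ = 557.34 / 110900 × 3600 = 18.092″.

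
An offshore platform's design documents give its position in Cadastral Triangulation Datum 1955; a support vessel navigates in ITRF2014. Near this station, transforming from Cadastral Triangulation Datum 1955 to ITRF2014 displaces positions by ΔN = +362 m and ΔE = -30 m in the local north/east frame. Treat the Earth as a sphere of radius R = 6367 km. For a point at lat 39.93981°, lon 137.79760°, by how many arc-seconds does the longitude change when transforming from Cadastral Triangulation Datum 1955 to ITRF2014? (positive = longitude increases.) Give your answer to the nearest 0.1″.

Δλ = -1.3″

At latitude 39.93981°, cos φ = 0.766719.
One radian of longitude at latitude φ spans R cos φ, so Δλ = ΔE / (R cos φ) = -30.0 / (6367000 × 0.766719) = -6.1454e-06 rad = -1.268″.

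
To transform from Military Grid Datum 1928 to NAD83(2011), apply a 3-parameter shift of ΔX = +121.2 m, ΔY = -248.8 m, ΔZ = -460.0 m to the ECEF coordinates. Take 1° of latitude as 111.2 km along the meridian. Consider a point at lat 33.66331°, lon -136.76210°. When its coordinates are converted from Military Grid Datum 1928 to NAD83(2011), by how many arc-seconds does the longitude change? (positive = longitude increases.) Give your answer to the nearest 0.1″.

Δλ = 10.3″

sin φ = 0.554312, cos φ = 0.832309, sin λ = -0.685029, cos λ = -0.728516.
East component: ΔE = −sin λ·ΔX + cos λ·ΔY = −(-0.685029)(121.2) + (-0.728516)(-248.8) = 264.28 m.
1° of latitude spans 111200 m; at latitude φ, 1° of longitude spans that × cos φ = 92552.8 m, so Δλ = 264.28 / 92552.8 × 3600 = 10.280″.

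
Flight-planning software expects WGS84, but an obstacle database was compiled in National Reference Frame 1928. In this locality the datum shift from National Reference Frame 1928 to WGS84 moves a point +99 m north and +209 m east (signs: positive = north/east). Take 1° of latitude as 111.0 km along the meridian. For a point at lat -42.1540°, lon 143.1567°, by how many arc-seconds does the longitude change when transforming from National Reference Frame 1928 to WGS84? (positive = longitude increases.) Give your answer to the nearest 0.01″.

At latitude -42.1540°, cos φ = 0.741344.
1° of longitude at this latitude = 111.0 × cos φ = 82.29 km, so Δλ = 209.0 / 82289.1 = 0.0025398° = 9.143″.

Δλ = 9.14″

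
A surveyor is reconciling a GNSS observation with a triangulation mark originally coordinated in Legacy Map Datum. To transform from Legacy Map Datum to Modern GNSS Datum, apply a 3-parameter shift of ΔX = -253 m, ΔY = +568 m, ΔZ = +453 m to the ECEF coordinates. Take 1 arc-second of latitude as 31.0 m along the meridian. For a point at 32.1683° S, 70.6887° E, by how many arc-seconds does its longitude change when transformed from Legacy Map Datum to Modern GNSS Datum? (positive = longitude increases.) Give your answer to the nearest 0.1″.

Δλ = 16.3″

sin φ = -0.532408, cos φ = 0.846488, sin λ = 0.943736, cos λ = 0.330701.
East component: ΔE = −sin λ·ΔX + cos λ·ΔY = −(0.943736)(-253) + (0.330701)(568) = 426.60 m.
1° of latitude spans 3600 × 31.00 = 111600 m; at latitude φ, 1° of longitude spans that × cos φ = 94468.0 m, so Δλ = 426.60 / 94468.0 × 3600 = 16.257″.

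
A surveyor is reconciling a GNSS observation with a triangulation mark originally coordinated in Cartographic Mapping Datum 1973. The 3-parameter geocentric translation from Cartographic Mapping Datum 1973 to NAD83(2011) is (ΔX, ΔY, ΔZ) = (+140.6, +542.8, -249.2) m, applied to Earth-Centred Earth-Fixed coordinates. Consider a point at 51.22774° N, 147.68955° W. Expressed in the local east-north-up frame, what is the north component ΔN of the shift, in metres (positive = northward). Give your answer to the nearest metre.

At φ = 51.22774°, λ = -147.68955°: sin φ = 0.779641, cos φ = 0.626226, sin λ = -0.534507, cos λ = -0.845164.
ΔN = −sin φ cos λ·ΔX − sin φ sin λ·ΔY + cos φ·ΔZ = −(0.779641)(-0.845164)(140.6) − (0.779641)(-0.534507)(542.8) + (0.626226)(-249.2) = 162.79 m.

ΔN = 163 m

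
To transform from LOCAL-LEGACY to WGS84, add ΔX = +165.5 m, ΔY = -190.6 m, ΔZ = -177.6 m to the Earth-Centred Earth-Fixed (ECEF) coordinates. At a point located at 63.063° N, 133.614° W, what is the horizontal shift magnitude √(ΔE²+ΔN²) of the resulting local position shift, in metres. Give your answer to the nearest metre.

The local east axis at (φ, λ) is (−sin λ, cos λ, 0), so ΔE = −sin(-133.614°)·165.5 + cos(-133.614°)·(-190.6) = 251.30 m.
The local north axis is (−sin φ cos λ, −sin φ sin λ, cos φ), giving ΔN = 101.775 − 123.023 − 80.455 = -101.70 m.
Horizontal magnitude = √(ΔE² + ΔN²) = √(251.30² + (-101.70)²) = 271.10 m.

271 m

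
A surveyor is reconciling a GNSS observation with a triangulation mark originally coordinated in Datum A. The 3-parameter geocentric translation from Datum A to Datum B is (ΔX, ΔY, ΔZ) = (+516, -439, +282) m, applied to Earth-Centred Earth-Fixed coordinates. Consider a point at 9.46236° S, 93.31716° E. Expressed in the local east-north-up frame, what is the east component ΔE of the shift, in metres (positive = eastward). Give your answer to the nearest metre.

ΔE = -490 m

At φ = -9.46236°, λ = 93.31716°: sin φ = -0.164400, cos φ = 0.986394, sin λ = 0.998325, cos λ = -0.057863.
ΔE = −sin λ·ΔX + cos λ·ΔY = −(0.998325)·(516) + (-0.057863)·(-439) = -489.73 m.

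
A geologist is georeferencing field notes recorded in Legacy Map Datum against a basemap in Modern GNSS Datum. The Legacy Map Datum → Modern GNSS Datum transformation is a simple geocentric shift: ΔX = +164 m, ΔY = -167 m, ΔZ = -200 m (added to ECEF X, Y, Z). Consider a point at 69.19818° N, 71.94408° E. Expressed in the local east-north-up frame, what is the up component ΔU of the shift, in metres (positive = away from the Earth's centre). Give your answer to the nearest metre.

ΔU = -225 m

At φ = 69.19818°, λ = 71.94408°: sin φ = 0.934814, cos φ = 0.355137, sin λ = 0.950754, cos λ = 0.309945.
ΔU = cos φ cos λ·ΔX + cos φ sin λ·ΔY + sin φ·ΔZ = (0.355137)(0.309945)(164) + (0.355137)(0.950754)(-167) + (0.934814)(-200) = -225.30 m.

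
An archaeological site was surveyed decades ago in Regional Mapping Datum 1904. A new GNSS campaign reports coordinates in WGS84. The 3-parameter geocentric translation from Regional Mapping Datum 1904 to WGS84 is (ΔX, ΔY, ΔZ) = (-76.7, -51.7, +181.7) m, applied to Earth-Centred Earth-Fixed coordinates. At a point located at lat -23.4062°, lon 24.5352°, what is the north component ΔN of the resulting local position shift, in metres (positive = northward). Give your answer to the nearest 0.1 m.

The local north axis is (−sin φ cos λ, −sin φ sin λ, cos φ), giving ΔN = -27.718 − 8.528 + 166.748 = 130.50 m.

ΔN = 130.5 m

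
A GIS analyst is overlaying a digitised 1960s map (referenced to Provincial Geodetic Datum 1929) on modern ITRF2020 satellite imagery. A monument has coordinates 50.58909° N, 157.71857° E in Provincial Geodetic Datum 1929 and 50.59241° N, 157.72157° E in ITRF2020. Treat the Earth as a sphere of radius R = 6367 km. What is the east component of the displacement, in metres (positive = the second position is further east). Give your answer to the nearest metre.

ΔE = 212 m

Δφ = 50.59241° − 50.58909° = +0.00332°; Δλ = 157.72157° − 157.71857° = +0.00300°.
1° along a meridian = πR/180 = 111125 m.
ΔN = Δφ × 111125 = 368.9 m; ΔE = Δλ × 111125 × cos(50.58909°) = +0.00300 × 111125 × 0.634878 = 211.7 m.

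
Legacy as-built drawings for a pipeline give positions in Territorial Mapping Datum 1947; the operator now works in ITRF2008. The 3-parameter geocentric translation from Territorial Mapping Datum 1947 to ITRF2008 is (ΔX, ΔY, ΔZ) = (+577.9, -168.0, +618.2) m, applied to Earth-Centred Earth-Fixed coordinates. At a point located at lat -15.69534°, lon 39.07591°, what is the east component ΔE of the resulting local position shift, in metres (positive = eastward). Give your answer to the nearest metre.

ΔE = -495 m

The local east axis at (φ, λ) is (−sin λ, cos λ, 0), so ΔE = −sin(39.07591°)·577.9 + cos(39.07591°)·(-168.0) = -494.70 m.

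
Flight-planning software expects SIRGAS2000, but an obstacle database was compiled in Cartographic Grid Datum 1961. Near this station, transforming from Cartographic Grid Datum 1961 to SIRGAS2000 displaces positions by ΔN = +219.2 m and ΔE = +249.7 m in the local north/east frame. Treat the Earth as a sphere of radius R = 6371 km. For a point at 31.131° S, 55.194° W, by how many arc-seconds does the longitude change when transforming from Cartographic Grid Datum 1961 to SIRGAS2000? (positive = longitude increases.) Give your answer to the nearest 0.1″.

Δλ = 9.4″

At latitude -31.131°, cos φ = 0.855987.
One radian of longitude at latitude φ spans R cos φ, so Δλ = ΔE / (R cos φ) = 249.7 / (6371000 × 0.855987) = 4.5787e-05 rad = 9.444″.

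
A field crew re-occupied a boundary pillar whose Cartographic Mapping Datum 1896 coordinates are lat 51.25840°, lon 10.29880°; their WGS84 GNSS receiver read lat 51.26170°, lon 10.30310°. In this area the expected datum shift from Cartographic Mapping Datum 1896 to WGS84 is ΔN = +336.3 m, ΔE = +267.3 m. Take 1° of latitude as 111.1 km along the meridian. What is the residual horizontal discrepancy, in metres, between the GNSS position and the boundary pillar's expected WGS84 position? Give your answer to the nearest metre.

Observed coordinate differences: Δφ = +0.00330°, Δλ = +0.00430°.
Converting to metres (1° lat = 111100 m, cos φ = 0.625809): observed ΔN = 366.6 m, observed ΔE = 299.0 m.
Subtracting the expected shift leaves a residual of 366.6 − (336.3) = 30.3 m north and 299.0 − (267.3) = 31.7 m east.
Residual distance = √(30.3² + 31.7²) = 43.8 m.

44 m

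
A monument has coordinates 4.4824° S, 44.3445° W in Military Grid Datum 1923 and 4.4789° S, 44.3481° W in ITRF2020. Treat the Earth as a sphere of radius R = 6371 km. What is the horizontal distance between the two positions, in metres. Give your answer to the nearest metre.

557 m

Δφ = -4.4789° − -4.4824° = +0.0035°; Δλ = -44.3481° − -44.3445° = -0.0036°.
1° along a meridian = πR/180 = 111195 m.
ΔN = Δφ × 111195 = 389.2 m; ΔE = Δλ × 111195 × cos(-4.4824°) = -0.0036 × 111195 × 0.996941 = -399.1 m.
Distance = √(ΔE² + ΔN²) = √((-399.1)² + 389.2²) = 557.4 m.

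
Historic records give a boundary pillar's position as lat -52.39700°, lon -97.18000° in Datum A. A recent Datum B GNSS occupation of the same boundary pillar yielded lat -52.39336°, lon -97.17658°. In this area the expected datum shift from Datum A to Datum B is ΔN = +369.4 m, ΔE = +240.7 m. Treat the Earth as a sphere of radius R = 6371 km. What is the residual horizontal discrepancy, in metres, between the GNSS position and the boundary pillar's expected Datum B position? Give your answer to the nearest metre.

Observed coordinate differences: Δφ = +0.00364°, Δλ = +0.00342°.
Converting to metres (1° lat = 111195 m, cos φ = 0.610187): observed ΔN = 404.7 m, observed ΔE = 232.0 m.
Subtracting the expected shift leaves a residual of 404.7 − (369.4) = 35.3 m north and 232.0 − (240.7) = -8.7 m east.
Residual distance = √(35.3² + (-8.7)²) = 36.4 m.

36 m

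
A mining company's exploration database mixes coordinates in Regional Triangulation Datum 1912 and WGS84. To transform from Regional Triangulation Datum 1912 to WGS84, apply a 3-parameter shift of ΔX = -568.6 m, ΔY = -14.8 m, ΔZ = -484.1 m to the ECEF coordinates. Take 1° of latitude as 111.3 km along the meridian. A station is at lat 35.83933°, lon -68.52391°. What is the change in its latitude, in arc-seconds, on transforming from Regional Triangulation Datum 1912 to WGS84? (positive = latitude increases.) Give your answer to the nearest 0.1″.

Δφ = -9.0″

sin φ = 0.585514, cos φ = 0.810662, sin λ = -0.930570, cos λ = 0.366113.
North component: ΔN = −sin φ cos λ·ΔX − sin φ sin λ·ΔY + cos φ·ΔZ = −(0.585514)(0.366113)(-568.6) − (0.585514)(-0.930570)(-14.8) + (0.810662)(-484.1) = -278.62 m.
1° of latitude spans 111300 m, so Δφ = -278.62 / 111300 × 3600 = -9.012″.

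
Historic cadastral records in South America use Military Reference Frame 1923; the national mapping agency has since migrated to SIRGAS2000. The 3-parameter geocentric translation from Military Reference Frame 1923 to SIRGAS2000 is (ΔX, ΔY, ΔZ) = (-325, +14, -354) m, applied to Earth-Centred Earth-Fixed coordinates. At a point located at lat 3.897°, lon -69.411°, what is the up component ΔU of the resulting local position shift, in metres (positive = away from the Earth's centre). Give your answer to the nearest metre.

ΔU = -151 m

At φ = 3.897°, λ = -69.411°: sin φ = 0.067963, cos φ = 0.997688, sin λ = -0.936127, cos λ = 0.351662.
ΔU = cos φ cos λ·ΔX + cos φ sin λ·ΔY + sin φ·ΔZ = (0.997688)(0.351662)(-325) + (0.997688)(-0.936127)(14) + (0.067963)(-354) = -151.16 m.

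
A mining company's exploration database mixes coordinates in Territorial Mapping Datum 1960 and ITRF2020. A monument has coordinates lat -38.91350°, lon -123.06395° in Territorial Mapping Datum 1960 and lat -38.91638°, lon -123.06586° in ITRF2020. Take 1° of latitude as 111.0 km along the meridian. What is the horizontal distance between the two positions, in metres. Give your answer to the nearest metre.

Δφ = -38.91638° − -38.91350° = -0.00288°; Δλ = -123.06586° − -123.06395° = -0.00191°.
ΔN = Δφ × 111000 = -319.7 m; ΔE = Δλ × 111000 × cos(-38.91350°) = -0.00191 × 111000 × 0.778095 = -165.0 m.
Distance = √(ΔE² + ΔN²) = √((-165.0)² + (-319.7)²) = 359.7 m.

360 m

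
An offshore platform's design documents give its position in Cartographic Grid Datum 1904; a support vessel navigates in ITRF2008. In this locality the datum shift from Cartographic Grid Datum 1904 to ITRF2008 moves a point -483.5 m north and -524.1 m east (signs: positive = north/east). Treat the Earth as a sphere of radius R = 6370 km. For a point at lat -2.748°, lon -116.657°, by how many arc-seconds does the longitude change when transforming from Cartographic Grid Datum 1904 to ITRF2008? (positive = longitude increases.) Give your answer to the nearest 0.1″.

At latitude -2.748°, cos φ = 0.998850.
One radian of longitude at latitude φ spans R cos φ, so Δλ = ΔE / (R cos φ) = -524.1 / (6370000 × 0.998850) = -8.2371e-05 rad = -16.990″.

Δλ = -17.0″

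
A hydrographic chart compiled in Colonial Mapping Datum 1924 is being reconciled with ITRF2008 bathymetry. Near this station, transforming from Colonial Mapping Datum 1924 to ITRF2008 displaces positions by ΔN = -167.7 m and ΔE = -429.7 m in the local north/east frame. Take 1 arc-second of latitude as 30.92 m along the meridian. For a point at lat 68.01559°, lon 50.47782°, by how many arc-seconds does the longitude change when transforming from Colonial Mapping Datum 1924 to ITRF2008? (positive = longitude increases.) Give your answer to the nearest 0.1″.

Δλ = -37.1″

At latitude 68.01559°, cos φ = 0.374354.
1″ of longitude at this latitude = 30.92 × cos φ = 11.5750 m, so Δλ = -429.7 / 11.5750 = -37.123″.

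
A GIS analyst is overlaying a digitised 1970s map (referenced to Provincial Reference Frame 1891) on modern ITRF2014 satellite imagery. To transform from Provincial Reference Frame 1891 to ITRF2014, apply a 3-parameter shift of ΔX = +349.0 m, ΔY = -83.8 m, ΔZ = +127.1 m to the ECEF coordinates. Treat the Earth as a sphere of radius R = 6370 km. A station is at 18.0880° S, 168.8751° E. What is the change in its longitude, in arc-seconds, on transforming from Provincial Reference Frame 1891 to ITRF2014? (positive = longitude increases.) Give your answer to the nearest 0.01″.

sin φ = -0.310477, cos φ = 0.950581, sin λ = 0.192948, cos λ = -0.981209.
East component: ΔE = −sin λ·ΔX + cos λ·ΔY = −(0.192948)(349.0) + (-0.981209)(-83.8) = 14.89 m.
1° of latitude spans πR/180 = 111177 m; at latitude φ, 1° of longitude spans that × cos φ = 105683.2 m, so Δλ = 14.89 / 105683.2 × 3600 = 0.507″.

Δλ = 0.51″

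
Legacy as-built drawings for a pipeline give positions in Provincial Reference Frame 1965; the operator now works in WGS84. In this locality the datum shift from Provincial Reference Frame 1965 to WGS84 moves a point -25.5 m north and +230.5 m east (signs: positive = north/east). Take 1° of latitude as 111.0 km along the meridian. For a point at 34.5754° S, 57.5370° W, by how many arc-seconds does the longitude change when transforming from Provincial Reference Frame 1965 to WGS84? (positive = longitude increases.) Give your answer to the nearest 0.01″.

At latitude -34.5754°, cos φ = 0.823380.
1° of longitude at this latitude = 111.0 × cos φ = 91.40 km, so Δλ = 230.5 / 91395.2 = 0.0025220° = 9.079″.

Δλ = 9.08″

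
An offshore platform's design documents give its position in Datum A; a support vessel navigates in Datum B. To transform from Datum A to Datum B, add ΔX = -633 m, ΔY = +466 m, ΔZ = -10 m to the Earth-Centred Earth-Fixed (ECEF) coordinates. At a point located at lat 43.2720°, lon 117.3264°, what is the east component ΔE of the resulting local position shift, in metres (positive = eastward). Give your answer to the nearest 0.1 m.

ΔE = 348.4 m

The local east axis at (φ, λ) is (−sin λ, cos λ, 0), so ΔE = −sin(117.3264°)·(-633) + cos(117.3264°)·466 = 348.44 m.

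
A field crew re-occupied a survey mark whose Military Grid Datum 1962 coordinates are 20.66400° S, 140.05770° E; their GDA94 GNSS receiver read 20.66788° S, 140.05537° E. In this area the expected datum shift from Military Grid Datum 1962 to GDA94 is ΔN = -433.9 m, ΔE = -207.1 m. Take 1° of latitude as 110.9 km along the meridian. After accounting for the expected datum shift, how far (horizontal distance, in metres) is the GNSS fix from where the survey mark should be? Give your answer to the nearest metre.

35 m

Observed coordinate differences: Δφ = -0.00388°, Δλ = -0.00233°.
Converting to metres (1° lat = 110900 m, cos φ = 0.935666): observed ΔN = -430.3 m, observed ΔE = -241.8 m.
Subtracting the expected shift leaves a residual of -430.3 − (-433.9) = 3.6 m north and -241.8 − (-207.1) = -34.7 m east.
Residual distance = √(3.6² + (-34.7)²) = 34.9 m.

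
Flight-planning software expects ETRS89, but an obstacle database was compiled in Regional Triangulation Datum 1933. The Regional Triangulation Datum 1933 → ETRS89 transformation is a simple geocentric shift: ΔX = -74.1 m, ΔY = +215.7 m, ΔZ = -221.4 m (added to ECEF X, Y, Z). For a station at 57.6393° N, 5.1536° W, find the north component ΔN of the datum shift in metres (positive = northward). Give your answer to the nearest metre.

ΔN = -40 m

The local north axis is (−sin φ cos λ, −sin φ sin λ, cos φ), giving ΔN = 62.339 + 16.366 − 118.504 = -39.80 m.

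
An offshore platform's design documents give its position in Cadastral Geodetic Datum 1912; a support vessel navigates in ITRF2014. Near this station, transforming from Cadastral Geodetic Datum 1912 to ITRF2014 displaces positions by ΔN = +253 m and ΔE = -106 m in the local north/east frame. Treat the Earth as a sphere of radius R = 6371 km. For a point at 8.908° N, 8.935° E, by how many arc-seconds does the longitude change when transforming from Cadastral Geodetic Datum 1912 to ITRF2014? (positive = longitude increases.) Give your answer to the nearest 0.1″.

At latitude 8.908°, cos φ = 0.987938.
One radian of longitude at latitude φ spans R cos φ, so Δλ = ΔE / (R cos φ) = -106.0 / (6371000 × 0.987938) = -1.6841e-05 rad = -3.474″.

Δλ = -3.5″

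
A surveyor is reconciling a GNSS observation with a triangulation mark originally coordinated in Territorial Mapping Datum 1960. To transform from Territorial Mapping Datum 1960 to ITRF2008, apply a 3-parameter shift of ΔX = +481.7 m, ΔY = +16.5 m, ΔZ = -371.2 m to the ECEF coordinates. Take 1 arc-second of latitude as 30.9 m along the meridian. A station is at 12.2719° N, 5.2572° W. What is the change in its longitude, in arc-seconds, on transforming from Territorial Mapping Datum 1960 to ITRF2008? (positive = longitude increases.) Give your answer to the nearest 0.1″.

Δλ = 2.0″

sin φ = 0.212551, cos φ = 0.977150, sin λ = -0.091627, cos λ = 0.995793.
East component: ΔE = −sin λ·ΔX + cos λ·ΔY = −(-0.091627)(481.7) + (0.995793)(16.5) = 60.57 m.
1° of latitude spans 3600 × 30.90 = 111240 m; at latitude φ, 1° of longitude spans that × cos φ = 108698.2 m, so Δλ = 60.57 / 108698.2 × 3600 = 2.006″.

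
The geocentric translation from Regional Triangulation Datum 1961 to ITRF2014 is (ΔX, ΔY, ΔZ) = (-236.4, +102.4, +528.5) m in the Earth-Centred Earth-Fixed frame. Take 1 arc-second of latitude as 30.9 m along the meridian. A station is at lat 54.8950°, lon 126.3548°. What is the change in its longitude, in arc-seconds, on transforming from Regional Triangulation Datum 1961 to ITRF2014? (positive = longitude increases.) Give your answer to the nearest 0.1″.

Δλ = 7.3″

sin φ = 0.818100, cos φ = 0.575077, sin λ = 0.805362, cos λ = -0.592784.
East component: ΔE = −sin λ·ΔX + cos λ·ΔY = −(0.805362)(-236.4) + (-0.592784)(102.4) = 129.69 m.
1° of latitude spans 3600 × 30.90 = 111240 m; at latitude φ, 1° of longitude spans that × cos φ = 63971.5 m, so Δλ = 129.69 / 63971.5 × 3600 = 7.298″.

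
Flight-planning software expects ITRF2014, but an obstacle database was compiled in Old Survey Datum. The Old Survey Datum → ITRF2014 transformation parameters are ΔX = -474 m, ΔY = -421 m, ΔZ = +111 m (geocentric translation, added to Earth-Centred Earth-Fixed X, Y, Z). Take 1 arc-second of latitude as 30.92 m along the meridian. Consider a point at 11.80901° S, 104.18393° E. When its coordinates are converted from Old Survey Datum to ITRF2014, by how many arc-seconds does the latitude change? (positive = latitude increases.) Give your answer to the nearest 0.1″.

Δφ = 1.6″

sin φ = -0.204650, cos φ = 0.978835, sin λ = 0.969514, cos λ = -0.245035.
North component: ΔN = −sin φ cos λ·ΔX − sin φ sin λ·ΔY + cos φ·ΔZ = −(-0.204650)(-0.245035)(-474) − (-0.204650)(0.969514)(-421) + (0.978835)(111) = 48.89 m.
1° of latitude spans 3600 × 30.92 = 111312 m, so Δφ = 48.89 / 111312 × 3600 = 1.581″.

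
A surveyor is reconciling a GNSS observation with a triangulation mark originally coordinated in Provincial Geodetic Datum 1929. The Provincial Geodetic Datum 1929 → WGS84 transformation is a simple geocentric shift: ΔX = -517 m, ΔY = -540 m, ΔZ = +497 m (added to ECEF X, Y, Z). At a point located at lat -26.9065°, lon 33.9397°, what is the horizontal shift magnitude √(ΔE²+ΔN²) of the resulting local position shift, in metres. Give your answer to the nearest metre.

195 m

At φ = -26.9065°, λ = 33.9397°: sin φ = -0.452536, cos φ = 0.891746, sin λ = 0.558320, cos λ = 0.829626.
ΔE = −sin λ·ΔX + cos λ·ΔY = −(0.558320)·(-517) + (0.829626)·(-540) = -159.35 m.
ΔN = −sin φ cos λ·ΔX − sin φ sin λ·ΔY + cos φ·ΔZ = −(-0.452536)(0.829626)(-517) − (-0.452536)(0.558320)(-540) + (0.891746)(497) = 112.66 m.
Horizontal magnitude = √(ΔE² + ΔN²) = √((-159.35)² + 112.66²) = 195.15 m.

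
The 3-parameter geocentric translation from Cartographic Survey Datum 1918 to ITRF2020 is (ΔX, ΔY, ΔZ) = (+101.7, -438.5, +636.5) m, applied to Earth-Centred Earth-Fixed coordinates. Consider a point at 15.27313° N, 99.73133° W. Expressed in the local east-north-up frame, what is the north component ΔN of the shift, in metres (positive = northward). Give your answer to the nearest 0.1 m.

At φ = 15.27313°, λ = -99.73133°: sin φ = 0.263421, cos φ = 0.964681, sin λ = -0.985611, cos λ = -0.169028.
ΔN = −sin φ cos λ·ΔX − sin φ sin λ·ΔY + cos φ·ΔZ = −(0.263421)(-0.169028)(101.7) − (0.263421)(-0.985611)(-438.5) + (0.964681)(636.5) = 504.70 m.

ΔN = 504.7 m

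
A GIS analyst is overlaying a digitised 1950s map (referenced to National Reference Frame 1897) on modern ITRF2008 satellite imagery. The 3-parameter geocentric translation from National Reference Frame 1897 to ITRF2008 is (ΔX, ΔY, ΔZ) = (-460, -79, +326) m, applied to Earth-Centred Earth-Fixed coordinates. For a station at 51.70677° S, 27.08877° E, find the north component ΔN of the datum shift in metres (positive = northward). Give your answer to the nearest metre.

The local north axis is (−sin φ cos λ, −sin φ sin λ, cos φ), giving ΔN = -321.426 − 28.234 + 202.018 = -147.64 m.

ΔN = -148 m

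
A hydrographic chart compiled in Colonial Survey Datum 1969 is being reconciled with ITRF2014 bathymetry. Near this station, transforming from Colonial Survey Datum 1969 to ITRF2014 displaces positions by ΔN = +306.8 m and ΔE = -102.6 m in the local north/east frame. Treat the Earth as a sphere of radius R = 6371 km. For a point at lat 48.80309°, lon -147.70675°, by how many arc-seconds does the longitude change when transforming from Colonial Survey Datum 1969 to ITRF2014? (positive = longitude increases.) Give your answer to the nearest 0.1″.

Δλ = -5.0″

At latitude 48.80309°, cos φ = 0.658649.
One radian of longitude at latitude φ spans R cos φ, so Δλ = ΔE / (R cos φ) = -102.6 / (6371000 × 0.658649) = -2.4450e-05 rad = -5.043″.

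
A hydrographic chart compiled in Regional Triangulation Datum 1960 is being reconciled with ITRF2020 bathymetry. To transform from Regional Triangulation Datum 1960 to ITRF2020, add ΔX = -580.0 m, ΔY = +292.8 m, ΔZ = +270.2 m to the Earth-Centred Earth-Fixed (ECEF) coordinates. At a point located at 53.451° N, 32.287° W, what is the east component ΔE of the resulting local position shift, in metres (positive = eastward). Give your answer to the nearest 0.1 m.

The local east axis at (φ, λ) is (−sin λ, cos λ, 0), so ΔE = −sin(-32.287°)·(-580.0) + cos(-32.287°)·292.8 = -62.28 m.

ΔE = -62.3 m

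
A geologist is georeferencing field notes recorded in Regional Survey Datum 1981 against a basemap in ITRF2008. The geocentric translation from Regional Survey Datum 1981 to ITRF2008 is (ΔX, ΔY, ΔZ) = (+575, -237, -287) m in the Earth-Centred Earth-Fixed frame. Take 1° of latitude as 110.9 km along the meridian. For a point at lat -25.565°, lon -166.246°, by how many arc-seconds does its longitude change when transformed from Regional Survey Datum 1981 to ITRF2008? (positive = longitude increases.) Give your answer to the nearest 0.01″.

Δλ = 13.20″

sin φ = -0.431535, cos φ = 0.902096, sin λ = -0.237754, cos λ = -0.971325.
East component: ΔE = −sin λ·ΔX + cos λ·ΔY = −(-0.237754)(575) + (-0.971325)(-237) = 366.91 m.
1° of latitude spans 110900 m; at latitude φ, 1° of longitude spans that × cos φ = 100042.5 m, so Δλ = 366.91 / 100042.5 × 3600 = 13.203″.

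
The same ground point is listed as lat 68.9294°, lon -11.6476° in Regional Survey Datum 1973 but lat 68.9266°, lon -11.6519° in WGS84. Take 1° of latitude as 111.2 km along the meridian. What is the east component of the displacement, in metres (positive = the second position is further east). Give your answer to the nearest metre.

Δφ = 68.9266° − 68.9294° = -0.0028°; Δλ = -11.6519° − -11.6476° = -0.0043°.
ΔN = Δφ × 111200 = -311.4 m; ΔE = Δλ × 111200 × cos(68.9294°) = -0.0043 × 111200 × 0.359518 = -171.9 m.

ΔE = -172 m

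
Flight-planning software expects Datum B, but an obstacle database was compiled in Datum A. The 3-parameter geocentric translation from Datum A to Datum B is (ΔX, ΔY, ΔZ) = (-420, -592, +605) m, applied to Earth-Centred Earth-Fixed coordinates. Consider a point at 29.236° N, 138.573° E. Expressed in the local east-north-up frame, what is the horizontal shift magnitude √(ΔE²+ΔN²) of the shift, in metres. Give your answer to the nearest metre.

917 m

At φ = 29.236°, λ = 138.573°: sin φ = 0.488408, cos φ = 0.872615, sin λ = 0.661665, cos λ = -0.749799.
ΔE = −sin λ·ΔX + cos λ·ΔY = −(0.661665)·(-420) + (-0.749799)·(-592) = 721.78 m.
ΔN = −sin φ cos λ·ΔX − sin φ sin λ·ΔY + cos φ·ΔZ = −(0.488408)(-0.749799)(-420) − (0.488408)(0.661665)(-592) + (0.872615)(605) = 565.44 m.
Horizontal magnitude = √(ΔE² + ΔN²) = √(721.78² + 565.44²) = 916.89 m.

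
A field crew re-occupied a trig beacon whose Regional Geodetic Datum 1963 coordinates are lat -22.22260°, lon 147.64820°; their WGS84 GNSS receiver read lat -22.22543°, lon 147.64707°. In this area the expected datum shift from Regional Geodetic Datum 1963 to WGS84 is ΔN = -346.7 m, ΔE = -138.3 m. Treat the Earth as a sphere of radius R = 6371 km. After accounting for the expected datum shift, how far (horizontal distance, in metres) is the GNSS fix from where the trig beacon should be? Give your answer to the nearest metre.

39 m

Observed coordinate differences: Δφ = -0.00283°, Δλ = -0.00113°.
Converting to metres (1° lat = 111195 m, cos φ = 0.925721): observed ΔN = -314.7 m, observed ΔE = -116.3 m.
Subtracting the expected shift leaves a residual of -314.7 − (-346.7) = 32.0 m north and -116.3 − (-138.3) = 22.0 m east.
Residual distance = √(32.0² + 22.0²) = 38.8 m.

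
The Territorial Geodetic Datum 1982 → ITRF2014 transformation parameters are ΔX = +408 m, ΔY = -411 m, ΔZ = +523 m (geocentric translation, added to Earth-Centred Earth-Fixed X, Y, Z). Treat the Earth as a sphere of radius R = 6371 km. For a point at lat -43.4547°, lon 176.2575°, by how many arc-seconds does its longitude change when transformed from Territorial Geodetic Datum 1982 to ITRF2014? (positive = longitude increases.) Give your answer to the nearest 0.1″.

sin φ = -0.687781, cos φ = 0.725918, sin λ = 0.065273, cos λ = -0.997867.
East component: ΔE = −sin λ·ΔX + cos λ·ΔY = −(0.065273)(408) + (-0.997867)(-411) = 383.49 m.
1° of latitude spans πR/180 = 111195 m; at latitude φ, 1° of longitude spans that × cos φ = 80718.4 m, so Δλ = 383.49 / 80718.4 × 3600 = 17.104″.

Δλ = 17.1″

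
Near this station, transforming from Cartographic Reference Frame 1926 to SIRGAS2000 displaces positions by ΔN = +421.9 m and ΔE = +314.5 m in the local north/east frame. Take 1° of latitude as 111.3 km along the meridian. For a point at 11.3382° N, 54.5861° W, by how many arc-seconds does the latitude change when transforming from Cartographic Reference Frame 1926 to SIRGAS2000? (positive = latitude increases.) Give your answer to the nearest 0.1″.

Δφ = 13.6″

1° of latitude = 111.3 km, so Δφ = 421.9 / 111300 = 0.0037907° = 13.646″.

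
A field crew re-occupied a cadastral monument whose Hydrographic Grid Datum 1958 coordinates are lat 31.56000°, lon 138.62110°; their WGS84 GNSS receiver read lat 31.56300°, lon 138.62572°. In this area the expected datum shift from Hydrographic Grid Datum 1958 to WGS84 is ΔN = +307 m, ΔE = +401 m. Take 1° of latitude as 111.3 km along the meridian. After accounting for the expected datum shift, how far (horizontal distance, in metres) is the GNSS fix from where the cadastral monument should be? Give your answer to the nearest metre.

Observed coordinate differences: Δφ = +0.00300°, Δλ = +0.00462°.
Converting to metres (1° lat = 111300 m, cos φ = 0.852093): observed ΔN = 333.9 m, observed ΔE = 438.2 m.
Subtracting the expected shift leaves a residual of 333.9 − (307) = 26.9 m north and 438.2 − (401) = 37.2 m east.
Residual distance = √(26.9² + 37.2²) = 45.9 m.

46 m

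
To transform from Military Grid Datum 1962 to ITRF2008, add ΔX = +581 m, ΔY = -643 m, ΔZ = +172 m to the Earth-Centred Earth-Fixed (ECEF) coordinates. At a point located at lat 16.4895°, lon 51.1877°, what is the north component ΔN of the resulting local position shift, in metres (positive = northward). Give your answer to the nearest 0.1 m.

ΔN = 203.8 m

At φ = 16.4895°, λ = 51.1877°: sin φ = 0.283840, cos φ = 0.958872, sin λ = 0.779203, cos λ = 0.626771.
ΔN = −sin φ cos λ·ΔX − sin φ sin λ·ΔY + cos φ·ΔZ = −(0.283840)(0.626771)(581) − (0.283840)(0.779203)(-643) + (0.958872)(172) = 203.78 m.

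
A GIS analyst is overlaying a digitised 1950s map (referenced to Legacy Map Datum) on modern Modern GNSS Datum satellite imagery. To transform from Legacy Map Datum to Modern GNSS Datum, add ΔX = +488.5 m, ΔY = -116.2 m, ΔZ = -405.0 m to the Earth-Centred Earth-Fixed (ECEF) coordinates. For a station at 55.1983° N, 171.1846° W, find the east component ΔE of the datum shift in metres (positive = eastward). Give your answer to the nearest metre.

The local east axis at (φ, λ) is (−sin λ, cos λ, 0), so ΔE = −sin(-171.1846°)·488.5 + cos(-171.1846°)·(-116.2) = 189.69 m.

ΔE = 190 m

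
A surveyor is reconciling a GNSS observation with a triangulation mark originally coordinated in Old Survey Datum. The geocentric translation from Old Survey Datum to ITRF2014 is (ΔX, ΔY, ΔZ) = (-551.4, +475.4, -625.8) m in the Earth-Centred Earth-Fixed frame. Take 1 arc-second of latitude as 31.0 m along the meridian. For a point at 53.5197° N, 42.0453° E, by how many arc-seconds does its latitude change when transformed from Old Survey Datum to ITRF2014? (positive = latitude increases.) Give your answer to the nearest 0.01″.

Δφ = -9.64″

sin φ = 0.804061, cos φ = 0.594546, sin λ = 0.669718, cos λ = 0.742616.
North component: ΔN = −sin φ cos λ·ΔX − sin φ sin λ·ΔY + cos φ·ΔZ = −(0.804061)(0.742616)(-551.4) − (0.804061)(0.669718)(475.4) + (0.594546)(-625.8) = -298.82 m.
1° of latitude spans 3600 × 31.00 = 111600 m, so Δφ = -298.82 / 111600 × 3600 = -9.639″.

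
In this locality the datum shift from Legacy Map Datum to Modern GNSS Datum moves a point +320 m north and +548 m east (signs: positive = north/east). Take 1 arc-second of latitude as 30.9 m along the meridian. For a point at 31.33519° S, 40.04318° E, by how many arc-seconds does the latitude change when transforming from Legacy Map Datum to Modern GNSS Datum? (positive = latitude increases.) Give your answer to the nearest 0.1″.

Δφ = 10.4″

1″ of latitude = 30.90 m, so Δφ = 320.0 / 30.90 = 10.356″.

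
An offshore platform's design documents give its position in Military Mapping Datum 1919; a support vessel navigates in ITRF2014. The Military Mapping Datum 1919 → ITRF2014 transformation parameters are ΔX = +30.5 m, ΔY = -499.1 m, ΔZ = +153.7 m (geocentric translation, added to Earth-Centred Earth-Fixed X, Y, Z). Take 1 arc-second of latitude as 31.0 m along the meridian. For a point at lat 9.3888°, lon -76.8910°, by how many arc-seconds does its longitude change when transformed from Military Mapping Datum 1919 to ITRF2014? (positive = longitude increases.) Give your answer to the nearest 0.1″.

sin φ = 0.163133, cos φ = 0.986604, sin λ = -0.973940, cos λ = 0.226804.
East component: ΔE = −sin λ·ΔX + cos λ·ΔY = −(-0.973940)(30.5) + (0.226804)(-499.1) = -83.49 m.
1° of latitude spans 3600 × 31.00 = 111600 m; at latitude φ, 1° of longitude spans that × cos φ = 110105.0 m, so Δλ = -83.49 / 110105.0 × 3600 = -2.730″.

Δλ = -2.7″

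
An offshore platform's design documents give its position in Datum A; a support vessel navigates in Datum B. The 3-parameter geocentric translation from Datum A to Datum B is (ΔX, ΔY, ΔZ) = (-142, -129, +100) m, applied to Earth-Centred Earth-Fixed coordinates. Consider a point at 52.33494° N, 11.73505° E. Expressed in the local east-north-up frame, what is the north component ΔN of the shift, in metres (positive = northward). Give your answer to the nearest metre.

The local north axis is (−sin φ cos λ, −sin φ sin λ, cos φ), giving ΔN = 110.057 + 20.769 + 61.104 = 191.93 m.

ΔN = 192 m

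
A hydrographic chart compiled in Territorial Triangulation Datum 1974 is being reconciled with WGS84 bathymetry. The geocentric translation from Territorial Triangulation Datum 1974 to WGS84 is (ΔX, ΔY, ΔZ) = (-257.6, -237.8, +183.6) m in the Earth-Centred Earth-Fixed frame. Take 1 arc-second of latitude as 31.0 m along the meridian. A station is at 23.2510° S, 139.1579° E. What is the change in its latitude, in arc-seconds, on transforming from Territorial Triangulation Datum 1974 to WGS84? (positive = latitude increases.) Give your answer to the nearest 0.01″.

Δφ = 5.94″

sin φ = -0.394760, cos φ = 0.918784, sin λ = 0.653977, cos λ = -0.756515.
North component: ΔN = −sin φ cos λ·ΔX − sin φ sin λ·ΔY + cos φ·ΔZ = −(-0.394760)(-0.756515)(-257.6) − (-0.394760)(0.653977)(-237.8) + (0.918784)(183.6) = 184.23 m.
1° of latitude spans 3600 × 31.00 = 111600 m, so Δφ = 184.23 / 111600 × 3600 = 5.943″.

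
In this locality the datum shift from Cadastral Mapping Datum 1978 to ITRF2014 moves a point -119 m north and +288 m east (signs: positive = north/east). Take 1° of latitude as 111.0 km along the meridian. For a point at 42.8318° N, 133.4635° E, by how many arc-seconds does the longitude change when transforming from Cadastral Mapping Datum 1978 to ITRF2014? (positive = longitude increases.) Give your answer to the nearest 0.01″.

Δλ = 12.74″

At latitude 42.8318°, cos φ = 0.733353.
1° of longitude at this latitude = 111.0 × cos φ = 81.40 km, so Δλ = 288.0 / 81402.1 = 0.0035380° = 12.737″.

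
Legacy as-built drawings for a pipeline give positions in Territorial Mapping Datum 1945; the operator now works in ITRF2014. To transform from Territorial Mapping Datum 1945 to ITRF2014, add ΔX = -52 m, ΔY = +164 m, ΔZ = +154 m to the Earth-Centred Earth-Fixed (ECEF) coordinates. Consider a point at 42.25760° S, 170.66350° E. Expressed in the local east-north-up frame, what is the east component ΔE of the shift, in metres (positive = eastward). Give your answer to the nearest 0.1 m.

ΔE = -153.4 m

The local east axis at (φ, λ) is (−sin λ, cos λ, 0), so ΔE = −sin(170.66350°)·(-52) + cos(170.66350°)·164 = -153.39 m.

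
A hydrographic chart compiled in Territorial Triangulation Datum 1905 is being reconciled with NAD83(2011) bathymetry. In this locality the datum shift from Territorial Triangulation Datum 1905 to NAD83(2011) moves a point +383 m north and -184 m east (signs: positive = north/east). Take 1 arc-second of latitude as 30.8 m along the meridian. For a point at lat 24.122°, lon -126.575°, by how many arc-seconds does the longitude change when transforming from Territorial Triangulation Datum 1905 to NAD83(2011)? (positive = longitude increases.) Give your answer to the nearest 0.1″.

Δλ = -6.5″

At latitude 24.122°, cos φ = 0.912677.
1″ of longitude at this latitude = 30.80 × cos φ = 28.1105 m, so Δλ = -184.0 / 28.1105 = -6.546″.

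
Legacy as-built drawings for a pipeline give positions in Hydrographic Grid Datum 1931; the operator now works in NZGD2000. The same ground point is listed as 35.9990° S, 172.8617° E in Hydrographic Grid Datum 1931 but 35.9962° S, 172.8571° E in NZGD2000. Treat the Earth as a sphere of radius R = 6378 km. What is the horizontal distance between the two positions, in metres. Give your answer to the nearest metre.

518 m

Δφ = -35.9962° − -35.9990° = +0.0028°; Δλ = 172.8571° − 172.8617° = -0.0046°.
1° along a meridian = πR/180 = 111317 m.
ΔN = Δφ × 111317 = 311.7 m; ΔE = Δλ × 111317 × cos(-35.9990°) = -0.0046 × 111317 × 0.809027 = -414.3 m.
Distance = √(ΔE² + ΔN²) = √((-414.3)² + 311.7²) = 518.4 m.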